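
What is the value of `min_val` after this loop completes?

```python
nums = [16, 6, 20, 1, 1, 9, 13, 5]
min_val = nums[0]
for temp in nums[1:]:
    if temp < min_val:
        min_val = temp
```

Minimum of [16, 6, 20, 1, 1, 9, 13, 5]
`min_val` takes the values: 16 → 6 → 1

Answer: 1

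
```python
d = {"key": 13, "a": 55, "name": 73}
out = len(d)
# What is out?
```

Trace:
`d = {"key": 13, "a": 55, "name": 73}` → d = {'key': 13, 'a': 55, 'name': 73}
`out = len(d)` → out = 3
So out = 3

Answer: 3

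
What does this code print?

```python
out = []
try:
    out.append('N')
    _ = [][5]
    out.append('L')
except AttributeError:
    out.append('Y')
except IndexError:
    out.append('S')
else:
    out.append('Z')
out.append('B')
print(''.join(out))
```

Execution trace: 'N' (try body) → 'S' (except IndexError) → 'B' (after the try/except). Output: NSB

Answer: NSB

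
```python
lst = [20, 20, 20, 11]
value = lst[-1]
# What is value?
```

Trace:
`lst = [20, 20, 20, 11]` → lst = [20, 20, 20, 11]
`value = lst[-1]` → value = 11
So value = 11

Answer: 11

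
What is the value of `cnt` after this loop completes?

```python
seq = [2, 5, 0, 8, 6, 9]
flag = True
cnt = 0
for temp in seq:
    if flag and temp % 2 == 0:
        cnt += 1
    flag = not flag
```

Count even values at even positions
`cnt` takes the values: 0 → 1 → 2 → 3

Answer: 3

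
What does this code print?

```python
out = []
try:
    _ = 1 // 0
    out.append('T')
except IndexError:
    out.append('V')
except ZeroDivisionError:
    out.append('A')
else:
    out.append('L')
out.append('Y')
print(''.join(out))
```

Execution trace: 'A' (except ZeroDivisionError) → 'Y' (after the try/except). Output: AY

Answer: AY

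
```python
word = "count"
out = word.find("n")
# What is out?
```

Trace:
`word = "count"` → word = 'count'
`out = word.find("n")` → out = 3
So out = 3

Answer: 3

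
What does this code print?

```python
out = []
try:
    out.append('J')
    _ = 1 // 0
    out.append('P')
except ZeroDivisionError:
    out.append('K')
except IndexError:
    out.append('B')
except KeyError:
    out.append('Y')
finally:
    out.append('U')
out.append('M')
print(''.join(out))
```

Execution trace: 'J' (try body) → 'K' (except ZeroDivisionError) → 'U' (finally) → 'M' (after the try/except). Output: JKUM

Answer: JKUM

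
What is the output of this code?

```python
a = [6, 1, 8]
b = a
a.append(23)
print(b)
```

Key concept: basic list aliasing.
Step by step:
`a = [6, 1, 8]` → a = [6, 1, 8]
`b = a` → b = [6, 1, 8] (same object as a)
`a.append(23)` → a = [6, 1, 8, 23] (same object as b); b = [6, 1, 8, 23] (same object as a)
`print(b)` → prints [6, 1, 8, 23]

Answer: [6, 1, 8, 23]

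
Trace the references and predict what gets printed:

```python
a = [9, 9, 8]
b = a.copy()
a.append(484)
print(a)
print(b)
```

Key concept: list.copy() creates independent copy.
Step by step:
`a = [9, 9, 8]` → a = [9, 9, 8]
`b = a.copy()` → b = [9, 9, 8]
`a.append(484)` → a = [9, 9, 8, 484]
`print(a)` → prints [9, 9, 8, 484]
`print(b)` → prints [9, 9, 8]

Answer:
[9, 9, 8, 484]
[9, 9, 8]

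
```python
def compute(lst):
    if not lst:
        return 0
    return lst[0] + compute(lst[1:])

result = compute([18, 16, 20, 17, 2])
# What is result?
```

18 + 16 + 20 + 17 + 2 + 0 = 73

Answer: 73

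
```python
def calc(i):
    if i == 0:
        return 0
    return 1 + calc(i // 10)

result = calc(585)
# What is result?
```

Count of digits of 585: 3

Answer: 3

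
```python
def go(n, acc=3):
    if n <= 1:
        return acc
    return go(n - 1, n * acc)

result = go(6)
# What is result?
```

Accumulator trace (n, acc): (6, 3) -> (5, 18) -> (4, 90) -> (3, 360) -> (2, 1080) -> (1, 2160) -> return 2160

Answer: 2160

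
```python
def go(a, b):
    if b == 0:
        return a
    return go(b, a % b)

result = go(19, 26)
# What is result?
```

go(19, 26) -> go(26, 19) -> go(19, 7) -> go(7, 5) -> go(5, 2) -> go(2, 1) -> go(1, 0) -> 1

Answer: 1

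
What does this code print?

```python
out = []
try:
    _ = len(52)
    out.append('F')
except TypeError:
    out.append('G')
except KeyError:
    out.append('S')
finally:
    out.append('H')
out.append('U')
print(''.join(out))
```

Execution trace: 'G' (except TypeError) → 'H' (finally) → 'U' (after the try/except). Output: GHU

Answer: GHU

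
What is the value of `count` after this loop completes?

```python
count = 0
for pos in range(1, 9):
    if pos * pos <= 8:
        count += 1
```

Count numbers where pos² ≤ 8
`count` takes the values: 0 → 1 → 2

Answer: 2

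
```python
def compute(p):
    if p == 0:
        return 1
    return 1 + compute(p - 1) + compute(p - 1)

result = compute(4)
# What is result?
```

compute(p) = 1 + 2·compute(p-1), compute(0)=1. Closed form: (1+1)·2^4 - 1 = 31.

Answer: 31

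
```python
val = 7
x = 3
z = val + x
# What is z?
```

Trace:
`val = 7` → val = 7
`x = 3` → x = 3
`z = val + x` → z = 10
So z = 10

Answer: 10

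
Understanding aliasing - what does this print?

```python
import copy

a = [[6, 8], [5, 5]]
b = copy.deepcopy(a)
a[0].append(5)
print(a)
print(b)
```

Key concept: deep copy is fully independent.
Step by step:
`a = [[6, 8], [5, 5]]` → a = [[6, 8], [5, 5]]
`b = copy.deepcopy(a)` → b = [[6, 8], [5, 5]]
`a[0].append(5)` → a = [[6, 8, 5], [5, 5]]
`print(a)` → prints [[6, 8, 5], [5, 5]]
`print(b)` → prints [[6, 8], [5, 5]]

Answer:
[[6, 8, 5], [5, 5]]
[[6, 8], [5, 5]]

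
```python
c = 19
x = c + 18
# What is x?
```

Trace:
`c = 19` → c = 19
`x = c + 18` → x = 37
So x = 37

Answer: 37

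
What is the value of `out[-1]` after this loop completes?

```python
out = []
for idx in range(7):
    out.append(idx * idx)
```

Last element of squares 0 to 6
`out` takes the values: [] → [0] → [0, 1] → [0, 1, 4] → [0, 1, 4, 9] → [0, 1, 4, 9, 16] → [0, 1, 4, 9, 16, 25] → [0, 1, 4, 9, 16, 25, 36]
So `out[-1]` = 36

Answer: 36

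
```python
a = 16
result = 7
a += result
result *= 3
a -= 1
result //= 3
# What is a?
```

Trace:
`a = 16` → a = 16
`result = 7` → result = 7
`a += result` → a = 23
`result *= 3` → result = 21
`a -= 1` → a = 22
`result //= 3` → result = 7
So a = 22

Answer: 22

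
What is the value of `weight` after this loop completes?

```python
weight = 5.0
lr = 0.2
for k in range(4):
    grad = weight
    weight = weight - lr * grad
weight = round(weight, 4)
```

Gradient descent: w = 5.0 * (1 - 0.2)^4
`weight` takes the values: 5.0 → 4.0 → 3.2 → 2.56 → 2.048

Answer: 2.048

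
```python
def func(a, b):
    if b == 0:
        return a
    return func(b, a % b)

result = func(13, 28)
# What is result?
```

func(13, 28) -> func(28, 13) -> func(13, 2) -> func(2, 1) -> func(1, 0) -> 1

Answer: 1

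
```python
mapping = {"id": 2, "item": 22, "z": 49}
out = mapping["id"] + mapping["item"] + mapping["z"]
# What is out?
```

Trace:
`mapping = {"id": 2, "item": 22, "z": 49}` → mapping = {'id': 2, 'item': 22, 'z': 49}
`out = mapping["id"] + mapping["item"] + mapping["z"]` → out = 73
So out = 73

Answer: 73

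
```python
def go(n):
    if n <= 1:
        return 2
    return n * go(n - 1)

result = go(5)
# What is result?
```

go(5) = 5 * 4 * 3 * 2 * 2 = 240

Answer: 240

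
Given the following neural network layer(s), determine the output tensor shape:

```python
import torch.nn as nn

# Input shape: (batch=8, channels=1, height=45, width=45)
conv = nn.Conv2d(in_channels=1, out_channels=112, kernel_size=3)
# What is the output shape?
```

Input: (8, 1, 45, 45) -> Output: (8, 112, 43, 43)

Answer: (8, 112, 43, 43)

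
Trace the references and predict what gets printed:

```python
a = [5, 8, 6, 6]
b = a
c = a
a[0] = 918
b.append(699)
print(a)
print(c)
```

Key concept: multiple aliases.
Step by step:
`a = [5, 8, 6, 6]` → a = [5, 8, 6, 6]
`b = a` → b = [5, 8, 6, 6] (same object as a)
`c = a` → c = [5, 8, 6, 6] (same object as a, b)
`a[0] = 918` → a = [918, 8, 6, 6] (same object as b, c); b = [918, 8, 6, 6] (same object as a, c); c = [918, 8, 6, 6] (same object as a, b)
`b.append(699)` → a = [918, 8, 6, 6, 699] (same object as b, c); b = [918, 8, 6, 6, 699] (same object as a, c); c = [918, 8, 6, 6, 699] (same object as a, b)
`print(a)` → prints [918, 8, 6, 6, 699]
`print(c)` → prints [918, 8, 6, 6, 699]

Answer:
[918, 8, 6, 6, 699]
[918, 8, 6, 6, 699]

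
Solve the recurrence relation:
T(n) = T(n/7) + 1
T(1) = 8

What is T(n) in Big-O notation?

Each step divides n by 7 and adds 1. After log_7(n) steps we reach T(1)=8. So T(n) = 1·log_7(n) + 8 = O(log n).

Answer: O(log n)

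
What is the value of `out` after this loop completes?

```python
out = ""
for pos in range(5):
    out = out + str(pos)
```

Concatenate digits 0 to 4
`out` takes the values: "" → "0" → "01" → "012" → "0123" → "01234"

Answer: "01234"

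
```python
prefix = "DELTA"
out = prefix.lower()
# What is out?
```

Trace:
`prefix = "DELTA"` → prefix = 'DELTA'
`out = prefix.lower()` → out = 'delta'
So out = 'delta'

Answer: 'delta'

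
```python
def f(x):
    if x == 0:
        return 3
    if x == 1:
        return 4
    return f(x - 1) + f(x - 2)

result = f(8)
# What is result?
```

Build up from base cases: f(0)=3, f(1)=4, f(2)=7, f(3)=11, f(4)=18, f(5)=29, f(6)=47, ..., f(8)=123

Answer: 123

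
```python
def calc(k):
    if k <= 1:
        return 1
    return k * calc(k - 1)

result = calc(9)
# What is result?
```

calc(9) = 9 * 8 * 7 * 6 * 5 * 4 * 3 * 2 * 1 = 362880

Answer: 362880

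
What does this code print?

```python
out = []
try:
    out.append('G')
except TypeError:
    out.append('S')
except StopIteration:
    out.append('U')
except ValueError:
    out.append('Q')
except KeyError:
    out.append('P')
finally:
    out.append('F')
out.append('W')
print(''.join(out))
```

Execution trace: 'G' (try body, no exception) → 'F' (finally) → 'W' (after the try/except). Output: GFW

Answer: GFW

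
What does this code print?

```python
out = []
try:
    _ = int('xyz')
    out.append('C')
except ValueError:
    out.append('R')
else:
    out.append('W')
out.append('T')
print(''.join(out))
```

Execution trace: 'R' (except ValueError) → 'T' (after the try/except). Output: RT

Answer: RT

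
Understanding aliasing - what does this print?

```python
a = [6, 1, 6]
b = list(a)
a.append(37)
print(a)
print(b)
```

Key concept: list() constructor creates copy.
Step by step:
`a = [6, 1, 6]` → a = [6, 1, 6]
`b = list(a)` → b = [6, 1, 6]
`a.append(37)` → a = [6, 1, 6, 37]
`print(a)` → prints [6, 1, 6, 37]
`print(b)` → prints [6, 1, 6]

Answer:
[6, 1, 6, 37]
[6, 1, 6]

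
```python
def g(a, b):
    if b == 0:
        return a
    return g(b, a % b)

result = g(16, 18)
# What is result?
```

g(16, 18) -> g(18, 16) -> g(16, 2) -> g(2, 0) -> 2

Answer: 2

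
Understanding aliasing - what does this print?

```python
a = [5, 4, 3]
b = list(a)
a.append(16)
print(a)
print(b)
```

Key concept: list() constructor creates copy.
Step by step:
`a = [5, 4, 3]` → a = [5, 4, 3]
`b = list(a)` → b = [5, 4, 3]
`a.append(16)` → a = [5, 4, 3, 16]
`print(a)` → prints [5, 4, 3, 16]
`print(b)` → prints [5, 4, 3]

Answer:
[5, 4, 3, 16]
[5, 4, 3]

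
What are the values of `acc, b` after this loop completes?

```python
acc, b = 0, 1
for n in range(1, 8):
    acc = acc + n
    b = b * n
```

Sum and factorial of 1 to 7
`acc, b` takes the values: (0, 1) → (1, 1) → (3, 1) → (3, 2) → (6, 2) → (6, 6) → (10, 6) → (10, 24) → (15, 24) → (15, 120) → (21, 120) → (21, 720) → (28, 720) → (28, 5040)

Answer: 28, 5040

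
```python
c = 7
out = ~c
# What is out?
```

Trace:
`c = 7` → c = 7
`out = ~c` → out = -8
So out = -8

Answer: -8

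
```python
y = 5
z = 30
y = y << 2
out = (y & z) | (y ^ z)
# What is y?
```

Trace:
`y = 5` → y = 5
`z = 30` → z = 30
`y = y << 2` → y = 20
`out = (y & z) | (y ^ z)` → out = 30
So y = 20

Answer: 20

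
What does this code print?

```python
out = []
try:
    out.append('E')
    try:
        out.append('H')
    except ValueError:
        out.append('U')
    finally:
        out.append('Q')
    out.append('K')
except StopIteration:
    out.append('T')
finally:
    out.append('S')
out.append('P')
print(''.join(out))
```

Execution trace: 'E' (try body) → 'H' (inner try body, no exception) → 'Q' (inner finally) → 'K' (try body, no exception) → 'S' (finally) → 'P' (after the try/except). Output: EHQKSP

Answer: EHQKSP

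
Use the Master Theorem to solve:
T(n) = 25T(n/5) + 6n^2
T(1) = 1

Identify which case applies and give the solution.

a=25, b=5, f(n)=6n^2. log_5(25) = 2. Since c=2 = 2, Case 2 applies: T(n) = Θ(n^log_b(a) · log n) = O(n^2 log n).

Answer: O(n^2 log n) - Case 2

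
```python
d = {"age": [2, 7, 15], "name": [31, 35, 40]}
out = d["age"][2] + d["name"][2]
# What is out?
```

Trace:
`d = {"age": [2, 7, 15], "name": [31, 35, 40]}` → d = {'age': [2, 7, 15], 'name': [31, 35, 40]}
`out = d["age"][2] + d["name"][2]` → out = 55
So out = 55

Answer: 55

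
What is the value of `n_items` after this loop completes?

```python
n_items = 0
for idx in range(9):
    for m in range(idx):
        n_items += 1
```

Triangle number: 0+1+2+...+8
`n_items` takes the values: 0 → 1 → 2 → 3 → 4 → 5 → 6 → 7 → 8 → 9 → 10 → 11 → 12 → 13 → 14 → 15 → 16 → 17 → 18 → 19 → 20 → 21 → 22 → 23 → 24 → 25 → 26 → 27 → 28 → 29 → 30 → 31 → 32 → 33 → 34 → 35 → 36

Answer: 36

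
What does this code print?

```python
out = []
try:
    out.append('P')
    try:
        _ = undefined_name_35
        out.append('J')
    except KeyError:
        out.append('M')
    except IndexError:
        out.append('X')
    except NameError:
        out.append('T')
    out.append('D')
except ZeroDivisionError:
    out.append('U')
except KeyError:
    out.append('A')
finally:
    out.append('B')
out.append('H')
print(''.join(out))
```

Execution trace: 'P' (try body) → 'T' (inner except NameError) → 'D' (try body, no exception) → 'B' (finally) → 'H' (after the try/except). Output: PTDBH

Answer: PTDBH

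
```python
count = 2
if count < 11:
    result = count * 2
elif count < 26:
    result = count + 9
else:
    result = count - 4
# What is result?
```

Trace:
`count = 2` → count = 2
`if count < 11: ...` → count < 11 is True → result = 4
So result = 4

Answer: 4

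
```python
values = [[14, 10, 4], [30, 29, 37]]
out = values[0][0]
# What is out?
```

Trace:
`values = [[14, 10, 4], [30, 29, 37]]` → values = [[14, 10, 4], [30, 29, 37]]
`out = values[0][0]` → out = 14
So out = 14

Answer: 14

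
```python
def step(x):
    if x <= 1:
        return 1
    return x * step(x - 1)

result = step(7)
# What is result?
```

step(7) = 7 * 6 * 5 * 4 * 3 * 2 * 1 = 5040

Answer: 5040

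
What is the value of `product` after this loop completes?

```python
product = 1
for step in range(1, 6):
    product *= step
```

5! = 120
`product` takes the values: 1 → 2 → 6 → 24 → 120

Answer: 120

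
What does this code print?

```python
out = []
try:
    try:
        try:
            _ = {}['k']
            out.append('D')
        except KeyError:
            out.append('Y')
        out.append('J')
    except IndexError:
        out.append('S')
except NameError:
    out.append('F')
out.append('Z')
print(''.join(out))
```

Execution trace: 'Y' (inner except KeyError) → 'J' (try body, no exception) → 'Z' (after the try/except). Output: YJZ

Answer: YJZ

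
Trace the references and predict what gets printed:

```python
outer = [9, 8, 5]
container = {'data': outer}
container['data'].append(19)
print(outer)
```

Key concept: dict holds reference to list.
Step by step:
`outer = [9, 8, 5]` → outer = [9, 8, 5]
`container = {'data': outer}` → container = {'data': [9, 8, 5]}
`container['data'].append(19)` → outer = [9, 8, 5, 19]; container = {'data': [9, 8, 5, 19]}
`print(outer)` → prints [9, 8, 5, 19]

Answer: [9, 8, 5, 19]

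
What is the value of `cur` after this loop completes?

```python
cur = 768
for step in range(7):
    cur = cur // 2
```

Halve 7 times: 768 // 2^7 = 6
`cur` takes the values: 768 → 384 → 192 → 96 → 48 → 24 → 12 → 6

Answer: 6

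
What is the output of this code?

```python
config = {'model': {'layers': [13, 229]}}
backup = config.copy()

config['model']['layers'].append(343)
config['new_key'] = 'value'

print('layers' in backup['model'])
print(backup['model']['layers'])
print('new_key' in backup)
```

Key concept: shallow copy gotcha with nested dict.
Step by step:
`config = {'model': {'layers': [13, 229]}}` → config = {'model': {'layers': [13, 229]}}
`backup = config.copy()` → backup = {'model': {'layers': [13, 229]}}
`config['model']['layers'].append(343)` → config = {'model': {'layers': [13, 229, 343]}}; backup = {'model': {'layers': [13, 229, 343]}}
`config['new_key'] = 'value'` → config = {'model': {'layers': [13, 229, 343]}, 'new_key': 'value'}
`print('layers' in backup['model'])` → prints True
`print(backup['model']['layers'])` → prints [13, 229, 343]
`print('new_key' in backup)` → prints False

Answer:
True
[13, 229, 343]
False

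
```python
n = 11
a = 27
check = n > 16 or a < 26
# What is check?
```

Trace:
`n = 11` → n = 11
`a = 27` → a = 27
`check = n > 16 or a < 26` → check = False
So check = False

Answer: False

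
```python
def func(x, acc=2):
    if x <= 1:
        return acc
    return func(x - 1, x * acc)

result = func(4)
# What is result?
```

Accumulator trace (n, acc): (4, 2) -> (3, 8) -> (2, 24) -> (1, 48) -> return 48

Answer: 48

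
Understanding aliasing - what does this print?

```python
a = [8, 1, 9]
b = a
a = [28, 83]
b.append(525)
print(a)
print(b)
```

Key concept: rebinding vs mutation: a is rebound to a new list, b still points at the original.
Step by step:
`a = [8, 1, 9]` → a = [8, 1, 9]
`b = a` → b = [8, 1, 9] (same object as a)
`a = [28, 83]` → a = [28, 83]
`b.append(525)` → b = [8, 1, 9, 525]
`print(a)` → prints [28, 83]
`print(b)` → prints [8, 1, 9, 525]

Answer:
[28, 83]
[8, 1, 9, 525]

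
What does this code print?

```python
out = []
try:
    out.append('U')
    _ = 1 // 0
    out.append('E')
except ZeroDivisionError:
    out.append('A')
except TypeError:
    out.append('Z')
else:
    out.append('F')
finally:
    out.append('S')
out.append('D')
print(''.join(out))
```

Execution trace: 'U' (try body) → 'A' (except ZeroDivisionError) → 'S' (finally) → 'D' (after the try/except). Output: UASD

Answer: UASD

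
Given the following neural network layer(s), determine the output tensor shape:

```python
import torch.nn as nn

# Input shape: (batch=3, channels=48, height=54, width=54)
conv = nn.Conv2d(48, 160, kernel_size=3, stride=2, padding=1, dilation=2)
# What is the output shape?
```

Input: (3, 48, 54, 54) -> Output: (3, 160, 26, 26)

Answer: (3, 160, 26, 26)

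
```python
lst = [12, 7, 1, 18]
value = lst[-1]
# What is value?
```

Trace:
`lst = [12, 7, 1, 18]` → lst = [12, 7, 1, 18]
`value = lst[-1]` → value = 18
So value = 18

Answer: 18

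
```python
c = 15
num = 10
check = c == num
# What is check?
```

Trace:
`c = 15` → c = 15
`num = 10` → num = 10
`check = c == num` → check = False
So check = False

Answer: False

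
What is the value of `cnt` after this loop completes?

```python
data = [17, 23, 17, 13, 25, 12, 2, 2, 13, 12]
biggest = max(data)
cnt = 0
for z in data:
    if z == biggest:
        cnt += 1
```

Count of max value 25 in [17, 23, 17, 13, 25, 12, 2, 2, 13, 12]
`cnt` takes the values: 0 → 1

Answer: 1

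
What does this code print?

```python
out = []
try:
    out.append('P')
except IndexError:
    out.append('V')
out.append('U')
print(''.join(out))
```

Execution trace: 'P' (try body, no exception) → 'U' (after the try/except). Output: PU

Answer: PU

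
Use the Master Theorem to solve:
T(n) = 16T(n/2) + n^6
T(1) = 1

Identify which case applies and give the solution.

a=16, b=2, f(n)=n^6. log_2(16) = 4. Since c=6 > 4 and the regularity condition holds (16(n/2)^6 = (16/2^6)n^6 with 16/2^6 < 1), Case 3 applies: T(n) = Θ(f(n)) = O(n^6).

Answer: O(n^6) - Case 3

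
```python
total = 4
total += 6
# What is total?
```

Trace:
`total = 4` → total = 4
`total += 6` → total = 10
So total = 10

Answer: 10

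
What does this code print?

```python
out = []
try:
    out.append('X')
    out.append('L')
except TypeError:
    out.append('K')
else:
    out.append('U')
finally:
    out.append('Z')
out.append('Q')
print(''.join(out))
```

Execution trace: 'X' (try body) → 'L' (try body, no exception) → 'U' (else) → 'Z' (finally) → 'Q' (after the try/except). Output: XLUZQ

Answer: XLUZQ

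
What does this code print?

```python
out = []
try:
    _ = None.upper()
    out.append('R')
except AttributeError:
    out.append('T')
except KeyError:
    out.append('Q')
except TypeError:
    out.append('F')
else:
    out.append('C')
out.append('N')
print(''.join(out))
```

Execution trace: 'T' (except AttributeError) → 'N' (after the try/except). Output: TN

Answer: TN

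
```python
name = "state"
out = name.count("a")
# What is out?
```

Trace:
`name = "state"` → name = 'state'
`out = name.count("a")` → out = 1
So out = 1

Answer: 1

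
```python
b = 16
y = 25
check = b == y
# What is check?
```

Trace:
`b = 16` → b = 16
`y = 25` → y = 25
`check = b == y` → check = False
So check = False

Answer: False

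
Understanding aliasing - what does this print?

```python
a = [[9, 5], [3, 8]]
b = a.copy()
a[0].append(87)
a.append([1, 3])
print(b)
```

Key concept: shallow copy with nested lists.
Step by step:
`a = [[9, 5], [3, 8]]` → a = [[9, 5], [3, 8]]
`b = a.copy()` → b = [[9, 5], [3, 8]]
`a[0].append(87)` → a = [[9, 5, 87], [3, 8]]; b = [[9, 5, 87], [3, 8]]
`a.append([1, 3])` → a = [[9, 5, 87], [3, 8], [1, 3]]
`print(b)` → prints [[9, 5, 87], [3, 8]]

Answer: [[9, 5, 87], [3, 8]]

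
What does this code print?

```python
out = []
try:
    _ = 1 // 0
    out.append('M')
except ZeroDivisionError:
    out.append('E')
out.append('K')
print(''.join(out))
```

Execution trace: 'E' (except ZeroDivisionError) → 'K' (after the try/except). Output: EK

Answer: EK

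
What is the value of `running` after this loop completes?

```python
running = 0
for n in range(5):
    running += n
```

Sum of 0 to 4 = 10
`running` takes the values: 0 → 1 → 3 → 6 → 10

Answer: 10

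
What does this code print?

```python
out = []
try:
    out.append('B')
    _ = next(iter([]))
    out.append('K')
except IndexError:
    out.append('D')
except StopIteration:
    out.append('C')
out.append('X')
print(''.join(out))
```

Execution trace: 'B' (try body) → 'C' (except StopIteration) → 'X' (after the try/except). Output: BCX

Answer: BCX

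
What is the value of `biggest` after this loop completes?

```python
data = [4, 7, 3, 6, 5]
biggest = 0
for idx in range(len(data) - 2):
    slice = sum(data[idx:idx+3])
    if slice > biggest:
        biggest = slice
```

Max sum of 3-element window in [4, 7, 3, 6, 5]
`biggest` takes the values: 0 → 14 → 16

Answer: 16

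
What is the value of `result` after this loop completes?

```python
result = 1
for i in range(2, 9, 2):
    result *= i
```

Product of even numbers 2 to 8
`result` takes the values: 1 → 2 → 8 → 48 → 384

Answer: 384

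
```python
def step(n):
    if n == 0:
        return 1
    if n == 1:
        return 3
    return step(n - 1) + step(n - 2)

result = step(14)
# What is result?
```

Build up from base cases: step(0)=1, step(1)=3, step(2)=4, step(3)=7, step(4)=11, step(5)=18, step(6)=29, ..., step(14)=1364

Answer: 1364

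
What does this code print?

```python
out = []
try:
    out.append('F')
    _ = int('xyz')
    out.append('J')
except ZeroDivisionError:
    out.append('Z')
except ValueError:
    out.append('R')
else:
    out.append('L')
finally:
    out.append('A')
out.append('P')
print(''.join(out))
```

Execution trace: 'F' (try body) → 'R' (except ValueError) → 'A' (finally) → 'P' (after the try/except). Output: FRAP

Answer: FRAP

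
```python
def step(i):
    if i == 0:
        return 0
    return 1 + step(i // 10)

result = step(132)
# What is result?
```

Count of digits of 132: 3

Answer: 3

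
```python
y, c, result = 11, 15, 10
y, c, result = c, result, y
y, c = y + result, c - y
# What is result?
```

Trace:
`y, c, result = 11, 15, 10` → y = 11; c = 15; result = 10
`y, c, result = c, result, y` → y = 15; c = 10; result = 11
`y, c = y + result, c - y` → y = 26; c = -5
So result = 11

Answer: 11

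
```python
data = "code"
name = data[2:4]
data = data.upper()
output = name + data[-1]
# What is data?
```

Trace:
`data = "code"` → data = 'code'
`name = data[2:4]` → name = 'de'
`data = data.upper()` → data = 'CODE'
`output = name + data[-1]` → output = 'deE'
So data = 'CODE'

Answer: 'CODE'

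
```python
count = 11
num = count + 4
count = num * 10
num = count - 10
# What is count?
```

Trace:
`count = 11` → count = 11
`num = count + 4` → num = 15
`count = num * 10` → count = 150
`num = count - 10` → num = 140
So count = 150

Answer: 150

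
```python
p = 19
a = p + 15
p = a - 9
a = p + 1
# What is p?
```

Trace:
`p = 19` → p = 19
`a = p + 15` → a = 34
`p = a - 9` → p = 25
`a = p + 1` → a = 26
So p = 25

Answer: 25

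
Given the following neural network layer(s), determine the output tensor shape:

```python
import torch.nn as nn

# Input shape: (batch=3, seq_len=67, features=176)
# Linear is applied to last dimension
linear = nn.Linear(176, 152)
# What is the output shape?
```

Input: (3, 67, 176) -> Output: (3, 67, 152)

Answer: (3, 67, 152)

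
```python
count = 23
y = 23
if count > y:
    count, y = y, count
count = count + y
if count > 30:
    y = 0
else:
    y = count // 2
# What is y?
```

Trace:
`count = 23` → count = 23
`y = 23` → y = 23
`if count > y: ...` → count > y is False → no variable changes
`count = count + y` → count = 46
`if count > 30: ...` → count > 30 is True → y = 0
So y = 0

Answer: 0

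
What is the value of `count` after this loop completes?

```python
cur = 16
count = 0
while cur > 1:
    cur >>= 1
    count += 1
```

Count right shifts until 1
`count` takes the values: 0 → 1 → 2 → 3 → 4

Answer: 4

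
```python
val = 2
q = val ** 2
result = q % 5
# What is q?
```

Trace:
`val = 2` → val = 2
`q = val ** 2` → q = 4
`result = q % 5` → result = 4
So q = 4

Answer: 4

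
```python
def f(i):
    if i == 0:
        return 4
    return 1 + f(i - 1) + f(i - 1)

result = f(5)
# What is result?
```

f(i) = 1 + 2·f(i-1), f(0)=4. Closed form: (4+1)·2^5 - 1 = 159.

Answer: 159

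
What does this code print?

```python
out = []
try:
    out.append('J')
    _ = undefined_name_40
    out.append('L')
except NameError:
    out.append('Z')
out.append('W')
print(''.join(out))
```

Execution trace: 'J' (try body) → 'Z' (except NameError) → 'W' (after the try/except). Output: JZW

Answer: JZW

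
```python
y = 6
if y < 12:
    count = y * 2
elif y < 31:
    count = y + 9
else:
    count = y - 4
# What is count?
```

Trace:
`y = 6` → y = 6
`if y < 12: ...` → y < 12 is True → count = 12
So count = 12

Answer: 12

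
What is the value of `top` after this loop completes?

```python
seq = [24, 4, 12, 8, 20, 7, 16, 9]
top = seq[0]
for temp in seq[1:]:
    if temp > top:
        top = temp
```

Maximum of [24, 4, 12, 8, 20, 7, 16, 9]
`top` takes the values: 24

Answer: 24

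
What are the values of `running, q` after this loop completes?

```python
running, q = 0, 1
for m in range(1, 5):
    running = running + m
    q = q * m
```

Sum and factorial of 1 to 4
`running, q` takes the values: (0, 1) → (1, 1) → (3, 1) → (3, 2) → (6, 2) → (6, 6) → (10, 6) → (10, 24)

Answer: 10, 24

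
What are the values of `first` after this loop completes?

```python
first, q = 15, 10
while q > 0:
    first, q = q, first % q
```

GCD of 15 and 10
`first` takes the values: 15 → 10 → 5

Answer: 5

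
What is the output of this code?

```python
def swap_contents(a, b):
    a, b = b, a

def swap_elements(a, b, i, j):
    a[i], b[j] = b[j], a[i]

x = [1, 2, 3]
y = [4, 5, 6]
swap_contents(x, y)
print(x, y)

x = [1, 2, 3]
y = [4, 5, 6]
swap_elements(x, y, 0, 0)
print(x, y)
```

Key concept: parameter rebinding vs mutation.
Step by step:
`x = [1, 2, 3]` → x = [1, 2, 3]
`y = [4, 5, 6]` → y = [4, 5, 6]
`swap_contents(x, y)` → no visible change to tracked variables
`print(x, y)` → prints [1, 2, 3] [4, 5, 6]
`x = [1, 2, 3]` → x = [1, 2, 3]
`y = [4, 5, 6]` → y = [4, 5, 6]
`swap_elements(x, y, 0, 0)` → x = [4, 2, 3]; y = [1, 5, 6]
`print(x, y)` → prints [4, 2, 3] [1, 5, 6]

Answer:
[1, 2, 3] [4, 5, 6]
[4, 2, 3] [1, 5, 6]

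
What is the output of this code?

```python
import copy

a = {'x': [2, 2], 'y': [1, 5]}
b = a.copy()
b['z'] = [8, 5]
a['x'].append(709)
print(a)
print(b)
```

Key concept: shallow copy of dict with mutable values.
Step by step:
`a = {'x': [2, 2], 'y': [1, 5]}` → a = {'x': [2, 2], 'y': [1, 5]}
`b = a.copy()` → b = {'x': [2, 2], 'y': [1, 5]}
`b['z'] = [8, 5]` → b = {'x': [2, 2], 'y': [1, 5], 'z': [8, 5]}
`a['x'].append(709)` → a = {'x': [2, 2, 709], 'y': [1, 5]}; b = {'x': [2, 2, 709], 'y': [1, 5], 'z': [8, 5]}
`print(a)` → prints {'x': [2, 2, 709], 'y': [1, 5]}
`print(b)` → prints {'x': [2, 2, 709], 'y': [1, 5], 'z': [8, 5]}

Answer:
{'x': [2, 2, 709], 'y': [1, 5]}
{'x': [2, 2, 709], 'y': [1, 5], 'z': [8, 5]}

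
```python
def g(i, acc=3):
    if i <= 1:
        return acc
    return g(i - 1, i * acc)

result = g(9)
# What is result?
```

Accumulator trace (n, acc): (9, 3) -> (8, 27) -> (7, 216) -> (6, 1512) -> (5, 9072) -> (4, 45360) -> (3, 181440) -> (2, 544320) -> (1, 1088640) -> return 1088640

Answer: 1088640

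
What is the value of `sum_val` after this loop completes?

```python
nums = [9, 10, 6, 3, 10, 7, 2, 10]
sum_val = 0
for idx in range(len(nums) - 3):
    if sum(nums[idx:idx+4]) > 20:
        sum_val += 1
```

Count windows with sum > 20
`sum_val` takes the values: 0 → 1 → 2 → 3 → 4 → 5

Answer: 5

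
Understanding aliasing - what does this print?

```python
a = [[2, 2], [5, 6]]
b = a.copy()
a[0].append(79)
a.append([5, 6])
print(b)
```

Key concept: shallow copy with nested lists.
Step by step:
`a = [[2, 2], [5, 6]]` → a = [[2, 2], [5, 6]]
`b = a.copy()` → b = [[2, 2], [5, 6]]
`a[0].append(79)` → a = [[2, 2, 79], [5, 6]]; b = [[2, 2, 79], [5, 6]]
`a.append([5, 6])` → a = [[2, 2, 79], [5, 6], [5, 6]]
`print(b)` → prints [[2, 2, 79], [5, 6]]

Answer: [[2, 2, 79], [5, 6]]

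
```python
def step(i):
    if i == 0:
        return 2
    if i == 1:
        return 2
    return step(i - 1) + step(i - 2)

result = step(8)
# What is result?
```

Build up from base cases: step(0)=2, step(1)=2, step(2)=4, step(3)=6, step(4)=10, step(5)=16, step(6)=26, ..., step(8)=68

Answer: 68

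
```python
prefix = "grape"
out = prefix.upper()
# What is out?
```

Trace:
`prefix = "grape"` → prefix = 'grape'
`out = prefix.upper()` → out = 'GRAPE'
So out = 'GRAPE'

Answer: 'GRAPE'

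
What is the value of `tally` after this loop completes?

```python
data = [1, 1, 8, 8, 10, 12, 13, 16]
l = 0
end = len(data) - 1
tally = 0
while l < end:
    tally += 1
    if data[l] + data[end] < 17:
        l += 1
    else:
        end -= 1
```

Steps to find pair summing to 17
`tally` takes the values: 0 → 1 → 2 → 3 → 4 → 5 → 6 → 7

Answer: 7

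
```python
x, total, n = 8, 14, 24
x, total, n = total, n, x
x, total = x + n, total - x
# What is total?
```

Trace:
`x, total, n = 8, 14, 24` → x = 8; total = 14; n = 24
`x, total, n = total, n, x` → x = 14; total = 24; n = 8
`x, total = x + n, total - x` → x = 22; total = 10
So total = 10

Answer: 10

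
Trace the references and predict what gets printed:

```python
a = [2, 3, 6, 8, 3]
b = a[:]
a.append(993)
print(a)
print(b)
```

Key concept: slice [:] creates copy.
Step by step:
`a = [2, 3, 6, 8, 3]` → a = [2, 3, 6, 8, 3]
`b = a[:]` → b = [2, 3, 6, 8, 3]
`a.append(993)` → a = [2, 3, 6, 8, 3, 993]
`print(a)` → prints [2, 3, 6, 8, 3, 993]
`print(b)` → prints [2, 3, 6, 8, 3]

Answer:
[2, 3, 6, 8, 3, 993]
[2, 3, 6, 8, 3]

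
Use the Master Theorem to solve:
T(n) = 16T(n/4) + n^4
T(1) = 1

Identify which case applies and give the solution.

a=16, b=4, f(n)=n^4. log_4(16) = 2. Since c=4 > 2 and the regularity condition holds (16(n/4)^4 = (16/4^4)n^4 with 16/4^4 < 1), Case 3 applies: T(n) = Θ(f(n)) = O(n^4).

Answer: O(n^4) - Case 3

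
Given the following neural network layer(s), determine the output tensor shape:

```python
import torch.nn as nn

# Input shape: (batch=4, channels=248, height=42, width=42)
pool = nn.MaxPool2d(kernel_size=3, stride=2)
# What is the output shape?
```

Input: (4, 248, 42, 42) -> Output: (4, 248, 20, 20)

Answer: (4, 248, 20, 20)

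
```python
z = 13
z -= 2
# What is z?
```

Trace:
`z = 13` → z = 13
`z -= 2` → z = 11
So z = 11

Answer: 11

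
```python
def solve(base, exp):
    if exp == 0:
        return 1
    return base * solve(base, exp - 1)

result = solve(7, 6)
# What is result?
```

solve(7, 6) = 7 * 7 * 7 * 7 * 7 * 7 = 117649

Answer: 117649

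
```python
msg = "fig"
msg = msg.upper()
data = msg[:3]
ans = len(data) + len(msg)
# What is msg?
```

Trace:
`msg = "fig"` → msg = 'fig'
`msg = msg.upper()` → msg = 'FIG'
`data = msg[:3]` → data = 'FIG'
`ans = len(data) + len(msg)` → ans = 6
So msg = 'FIG'

Answer: 'FIG'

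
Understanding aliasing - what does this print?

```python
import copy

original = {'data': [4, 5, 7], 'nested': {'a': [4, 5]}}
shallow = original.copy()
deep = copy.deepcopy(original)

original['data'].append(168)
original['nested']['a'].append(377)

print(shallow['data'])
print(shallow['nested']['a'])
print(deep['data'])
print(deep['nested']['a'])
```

Key concept: comparing shallow vs deep copy.
Step by step:
`original = {'data': [4, 5, 7], 'nested': {'a': [4, 5]}}` → original = {'data': [4, 5, 7], 'nested': {'a': [4, 5]}}
`shallow = original.copy()` → shallow = {'data': [4, 5, 7], 'nested': {'a': [4, 5]}}
`deep = copy.deepcopy(original)` → deep = {'data': [4, 5, 7], 'nested': {'a': [4, 5]}}
`original['data'].append(168)` → original = {'data': [4, 5, 7, 168], 'nested': {'a': [4, 5]}}; shallow = {'data': [4, 5, 7, 168], 'nested': {'a': [4, 5]}}
`original['nested']['a'].append(377)` → original = {'data': [4, 5, 7, 168], 'nested': {'a': [4, 5, 377]}}; shallow = {'data': [4, 5, 7, 168], 'nested': {'a': [4, 5, 377]}}
`print(shallow['data'])` → prints [4, 5, 7, 168]
`print(shallow['nested']['a'])` → prints [4, 5, 377]
`print(deep['data'])` → prints [4, 5, 7]
`print(deep['nested']['a'])` → prints [4, 5]

Answer:
[4, 5, 7, 168]
[4, 5, 377]
[4, 5, 7]
[4, 5]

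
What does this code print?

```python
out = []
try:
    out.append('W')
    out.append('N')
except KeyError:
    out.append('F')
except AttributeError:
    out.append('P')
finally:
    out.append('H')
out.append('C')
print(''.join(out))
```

Execution trace: 'W' (try body) → 'N' (try body, no exception) → 'H' (finally) → 'C' (after the try/except). Output: WNHC

Answer: WNHC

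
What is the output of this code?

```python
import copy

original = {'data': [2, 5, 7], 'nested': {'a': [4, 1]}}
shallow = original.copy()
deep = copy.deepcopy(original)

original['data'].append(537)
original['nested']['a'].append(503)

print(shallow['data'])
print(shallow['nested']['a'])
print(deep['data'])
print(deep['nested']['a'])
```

Key concept: comparing shallow vs deep copy.
Step by step:
`original = {'data': [2, 5, 7], 'nested': {'a': [4, 1]}}` → original = {'data': [2, 5, 7], 'nested': {'a': [4, 1]}}
`shallow = original.copy()` → shallow = {'data': [2, 5, 7], 'nested': {'a': [4, 1]}}
`deep = copy.deepcopy(original)` → deep = {'data': [2, 5, 7], 'nested': {'a': [4, 1]}}
`original['data'].append(537)` → original = {'data': [2, 5, 7, 537], 'nested': {'a': [4, 1]}}; shallow = {'data': [2, 5, 7, 537], 'nested': {'a': [4, 1]}}
`original['nested']['a'].append(503)` → original = {'data': [2, 5, 7, 537], 'nested': {'a': [4, 1, 503]}}; shallow = {'data': [2, 5, 7, 537], 'nested': {'a': [4, 1, 503]}}
`print(shallow['data'])` → prints [2, 5, 7, 537]
`print(shallow['nested']['a'])` → prints [4, 1, 503]
`print(deep['data'])` → prints [2, 5, 7]
`print(deep['nested']['a'])` → prints [4, 1]

Answer:
[2, 5, 7, 537]
[4, 1, 503]
[2, 5, 7]
[4, 1]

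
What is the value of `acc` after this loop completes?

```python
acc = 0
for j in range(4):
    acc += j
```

Sum of 0 to 3 = 6
`acc` takes the values: 0 → 1 → 3 → 6

Answer: 6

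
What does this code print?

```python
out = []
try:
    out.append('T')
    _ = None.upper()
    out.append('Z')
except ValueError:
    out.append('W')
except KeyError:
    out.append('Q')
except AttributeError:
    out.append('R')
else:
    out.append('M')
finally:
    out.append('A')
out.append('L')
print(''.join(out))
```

Execution trace: 'T' (try body) → 'R' (except AttributeError) → 'A' (finally) → 'L' (after the try/except). Output: TRAL

Answer: TRAL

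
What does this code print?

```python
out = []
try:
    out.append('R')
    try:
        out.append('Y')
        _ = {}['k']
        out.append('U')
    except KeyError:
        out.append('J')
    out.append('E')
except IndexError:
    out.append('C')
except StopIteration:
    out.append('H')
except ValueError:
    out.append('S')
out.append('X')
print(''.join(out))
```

Execution trace: 'R' (try body) → 'Y' (inner try body) → 'J' (inner except KeyError) → 'E' (try body, no exception) → 'X' (after the try/except). Output: RYJEX

Answer: RYJEX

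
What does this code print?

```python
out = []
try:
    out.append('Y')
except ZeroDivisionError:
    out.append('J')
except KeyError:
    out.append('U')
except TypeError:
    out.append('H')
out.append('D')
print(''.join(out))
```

Execution trace: 'Y' (try body, no exception) → 'D' (after the try/except). Output: YD

Answer: YD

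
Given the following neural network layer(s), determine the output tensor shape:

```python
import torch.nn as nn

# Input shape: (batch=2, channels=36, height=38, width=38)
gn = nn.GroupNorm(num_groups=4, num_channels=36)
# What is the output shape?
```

Input: (2, 36, 38, 38) -> Output: (2, 36, 38, 38)

Answer: (2, 36, 38, 38)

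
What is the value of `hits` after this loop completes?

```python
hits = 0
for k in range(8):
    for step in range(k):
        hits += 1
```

Triangle number: 0+1+2+...+7
`hits` takes the values: 0 → 1 → 2 → 3 → 4 → 5 → 6 → 7 → 8 → 9 → 10 → 11 → 12 → 13 → 14 → 15 → 16 → 17 → 18 → 19 → 20 → 21 → 22 → 23 → 24 → 25 → 26 → 27 → 28

Answer: 28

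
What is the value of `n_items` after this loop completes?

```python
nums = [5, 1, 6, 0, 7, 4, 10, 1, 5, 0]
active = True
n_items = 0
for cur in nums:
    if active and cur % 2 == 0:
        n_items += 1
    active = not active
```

Count even values at even positions
`n_items` takes the values: 0 → 1 → 2

Answer: 2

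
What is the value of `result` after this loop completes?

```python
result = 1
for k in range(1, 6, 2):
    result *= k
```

Product of 1, 3, 5, ... up to 5
`result` takes the values: 1 → 3 → 15

Answer: 15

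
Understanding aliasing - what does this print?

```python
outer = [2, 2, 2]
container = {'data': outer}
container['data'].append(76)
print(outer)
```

Key concept: dict holds reference to list.
Step by step:
`outer = [2, 2, 2]` → outer = [2, 2, 2]
`container = {'data': outer}` → container = {'data': [2, 2, 2]}
`container['data'].append(76)` → outer = [2, 2, 2, 76]; container = {'data': [2, 2, 2, 76]}
`print(outer)` → prints [2, 2, 2, 76]

Answer: [2, 2, 2, 76]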